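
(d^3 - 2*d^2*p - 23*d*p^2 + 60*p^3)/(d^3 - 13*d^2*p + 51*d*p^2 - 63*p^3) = (d^2 + d*p - 20*p^2)/(d^2 - 10*d*p + 21*p^2)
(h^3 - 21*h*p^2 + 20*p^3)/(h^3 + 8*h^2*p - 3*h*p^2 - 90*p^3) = (-h^2 + 5*h*p - 4*p^2)/(-h^2 - 3*h*p + 18*p^2)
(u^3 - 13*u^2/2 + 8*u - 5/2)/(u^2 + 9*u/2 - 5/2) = (u^2 - 6*u + 5)/(u + 5)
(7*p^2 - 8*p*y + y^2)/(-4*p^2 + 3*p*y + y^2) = (-7*p + y)/(4*p + y)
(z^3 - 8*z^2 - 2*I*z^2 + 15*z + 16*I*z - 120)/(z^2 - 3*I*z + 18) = (z^2 - z*(8 + 5*I) + 40*I)/(z - 6*I)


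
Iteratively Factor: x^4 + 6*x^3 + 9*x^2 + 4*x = (x + 1)*(x^3 + 5*x^2 + 4*x) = (x + 1)^2*(x^2 + 4*x) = x*(x + 1)^2*(x + 4)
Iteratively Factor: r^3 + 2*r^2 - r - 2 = (r + 2)*(r^2 - 1) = (r - 1)*(r + 2)*(r + 1)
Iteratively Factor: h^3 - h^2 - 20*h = (h - 5)*(h^2 + 4*h) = h*(h - 5)*(h + 4)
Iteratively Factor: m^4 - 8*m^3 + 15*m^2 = (m)*(m^3 - 8*m^2 + 15*m) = m*(m - 3)*(m^2 - 5*m) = m^2*(m - 3)*(m - 5)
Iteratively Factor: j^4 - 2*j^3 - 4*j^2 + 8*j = (j - 2)*(j^3 - 4*j) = (j - 2)^2*(j^2 + 2*j) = (j - 2)^2*(j + 2)*(j)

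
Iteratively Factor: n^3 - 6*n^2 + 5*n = (n)*(n^2 - 6*n + 5) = n*(n - 5)*(n - 1)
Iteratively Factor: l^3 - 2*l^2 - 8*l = (l)*(l^2 - 2*l - 8) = l*(l - 4)*(l + 2)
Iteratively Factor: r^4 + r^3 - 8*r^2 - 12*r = (r + 2)*(r^3 - r^2 - 6*r) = (r - 3)*(r + 2)*(r^2 + 2*r) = (r - 3)*(r + 2)^2*(r)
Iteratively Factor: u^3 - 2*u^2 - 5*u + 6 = (u + 2)*(u^2 - 4*u + 3) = (u - 3)*(u + 2)*(u - 1)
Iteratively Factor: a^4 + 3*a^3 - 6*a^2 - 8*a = (a)*(a^3 + 3*a^2 - 6*a - 8) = a*(a - 2)*(a^2 + 5*a + 4) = a*(a - 2)*(a + 1)*(a + 4)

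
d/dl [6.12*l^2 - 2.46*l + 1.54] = 12.24*l - 2.46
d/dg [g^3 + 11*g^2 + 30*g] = 3*g^2 + 22*g + 30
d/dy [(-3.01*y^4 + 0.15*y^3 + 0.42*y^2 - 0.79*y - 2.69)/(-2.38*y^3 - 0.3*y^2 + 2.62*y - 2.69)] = (7.1638*y^6 + 1.806*y^5 - 22.704*y^4 + 29.4132*y^3 - 19.5537*y^2 - 3.8736*y + 9.1729)/(5.6644*y^6 + 1.428*y^5 - 12.3812*y^4 + 11.2324*y^3 + 8.4784*y^2 - 14.0956*y + 7.2361)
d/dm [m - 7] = 1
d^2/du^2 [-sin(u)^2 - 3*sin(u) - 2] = 3*sin(u) - 2*cos(2*u)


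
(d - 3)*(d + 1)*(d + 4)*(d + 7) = d^4 + 9*d^3 + 3*d^2 - 89*d - 84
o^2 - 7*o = o*(o - 7)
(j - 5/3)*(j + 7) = j^2 + 16*j/3 - 35/3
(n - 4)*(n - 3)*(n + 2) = n^3 - 5*n^2 - 2*n + 24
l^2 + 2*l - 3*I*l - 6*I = (l + 2)*(l - 3*I)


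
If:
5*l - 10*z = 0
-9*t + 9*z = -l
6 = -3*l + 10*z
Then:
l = 3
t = 11/6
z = 3/2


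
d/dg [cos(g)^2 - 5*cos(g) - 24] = (5 - 2*cos(g))*sin(g)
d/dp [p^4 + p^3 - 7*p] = 4*p^3 + 3*p^2 - 7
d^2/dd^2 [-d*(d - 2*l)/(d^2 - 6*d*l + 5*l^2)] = 2*l*(-4*d^3 + 15*d^2*l - 30*d*l^2 + 35*l^3)/(d^6 - 18*d^5*l + 123*d^4*l^2 - 396*d^3*l^3 + 615*d^2*l^4 - 450*d*l^5 + 125*l^6)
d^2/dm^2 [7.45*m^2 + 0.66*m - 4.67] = 14.9000000000000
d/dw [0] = 0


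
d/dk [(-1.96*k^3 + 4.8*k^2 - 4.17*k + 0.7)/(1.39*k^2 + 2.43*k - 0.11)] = (-2.7244*k^4 - 9.5256*k^3 + 18.1071*k^2 - 3.002*k - 1.2423)/(1.9321*k^4 + 6.7554*k^3 + 5.5991*k^2 - 0.5346*k + 0.0121)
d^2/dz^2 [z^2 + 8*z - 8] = 2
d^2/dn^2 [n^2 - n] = 2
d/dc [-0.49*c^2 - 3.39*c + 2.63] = -0.98*c - 3.39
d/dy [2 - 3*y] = -3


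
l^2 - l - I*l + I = (l - 1)*(l - I)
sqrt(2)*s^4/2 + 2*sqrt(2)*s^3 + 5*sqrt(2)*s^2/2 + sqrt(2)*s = s*(s/2 + 1/2)*(s + 2)*(sqrt(2)*s + sqrt(2))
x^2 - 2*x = x*(x - 2)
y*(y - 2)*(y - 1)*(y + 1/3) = y^4 - 8*y^3/3 + y^2 + 2*y/3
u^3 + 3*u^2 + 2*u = u*(u + 1)*(u + 2)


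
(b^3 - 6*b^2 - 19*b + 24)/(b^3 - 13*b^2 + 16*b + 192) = (b - 1)/(b - 8)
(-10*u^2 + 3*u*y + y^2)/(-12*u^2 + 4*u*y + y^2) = (5*u + y)/(6*u + y)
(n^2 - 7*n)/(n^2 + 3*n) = (n - 7)/(n + 3)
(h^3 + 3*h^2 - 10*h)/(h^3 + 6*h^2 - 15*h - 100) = h*(h - 2)/(h^2 + h - 20)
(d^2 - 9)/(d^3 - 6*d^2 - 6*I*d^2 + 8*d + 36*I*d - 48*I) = (d^2 - 9)/(d^3 + d^2*(-6 - 6*I) + d*(8 + 36*I) - 48*I)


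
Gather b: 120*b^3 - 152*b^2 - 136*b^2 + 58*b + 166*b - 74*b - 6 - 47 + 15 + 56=120*b^3 - 288*b^2 + 150*b + 18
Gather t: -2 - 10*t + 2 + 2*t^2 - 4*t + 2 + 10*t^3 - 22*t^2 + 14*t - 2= 10*t^3 - 20*t^2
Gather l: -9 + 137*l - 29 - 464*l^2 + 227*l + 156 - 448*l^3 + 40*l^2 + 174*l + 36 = -448*l^3 - 424*l^2 + 538*l + 154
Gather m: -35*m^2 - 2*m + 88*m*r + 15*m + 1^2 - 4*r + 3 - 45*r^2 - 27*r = -35*m^2 + m*(88*r + 13) - 45*r^2 - 31*r + 4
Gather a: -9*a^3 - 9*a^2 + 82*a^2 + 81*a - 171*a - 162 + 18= -9*a^3 + 73*a^2 - 90*a - 144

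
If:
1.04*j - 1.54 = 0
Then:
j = 1.48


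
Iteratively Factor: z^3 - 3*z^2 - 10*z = (z + 2)*(z^2 - 5*z) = z*(z + 2)*(z - 5)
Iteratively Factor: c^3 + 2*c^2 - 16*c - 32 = (c + 4)*(c^2 - 2*c - 8) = (c + 2)*(c + 4)*(c - 4)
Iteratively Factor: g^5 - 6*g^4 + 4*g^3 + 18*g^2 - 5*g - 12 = (g - 1)*(g^4 - 5*g^3 - g^2 + 17*g + 12) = (g - 4)*(g - 1)*(g^3 - g^2 - 5*g - 3) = (g - 4)*(g - 1)*(g + 1)*(g^2 - 2*g - 3) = (g - 4)*(g - 1)*(g + 1)^2*(g - 3)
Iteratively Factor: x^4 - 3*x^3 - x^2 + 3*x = (x - 1)*(x^3 - 2*x^2 - 3*x) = (x - 1)*(x + 1)*(x^2 - 3*x) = x*(x - 1)*(x + 1)*(x - 3)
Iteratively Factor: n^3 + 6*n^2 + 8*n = (n)*(n^2 + 6*n + 8) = n*(n + 4)*(n + 2)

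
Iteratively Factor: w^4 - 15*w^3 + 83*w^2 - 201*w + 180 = (w - 3)*(w^3 - 12*w^2 + 47*w - 60) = (w - 5)*(w - 3)*(w^2 - 7*w + 12) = (w - 5)*(w - 3)^2*(w - 4)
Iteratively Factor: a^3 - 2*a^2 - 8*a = (a + 2)*(a^2 - 4*a) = (a - 4)*(a + 2)*(a)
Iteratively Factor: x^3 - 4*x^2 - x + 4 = (x - 4)*(x^2 - 1) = (x - 4)*(x + 1)*(x - 1)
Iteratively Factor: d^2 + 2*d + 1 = (d + 1)*(d + 1)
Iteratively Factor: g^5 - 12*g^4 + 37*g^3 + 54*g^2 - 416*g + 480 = (g - 2)*(g^4 - 10*g^3 + 17*g^2 + 88*g - 240) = (g - 5)*(g - 2)*(g^3 - 5*g^2 - 8*g + 48) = (g - 5)*(g - 4)*(g - 2)*(g^2 - g - 12) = (g - 5)*(g - 4)^2*(g - 2)*(g + 3)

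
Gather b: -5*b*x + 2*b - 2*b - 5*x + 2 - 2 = -5*b*x - 5*x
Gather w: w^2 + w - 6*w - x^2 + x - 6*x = w^2 - 5*w - x^2 - 5*x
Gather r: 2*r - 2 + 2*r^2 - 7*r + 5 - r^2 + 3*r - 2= r^2 - 2*r + 1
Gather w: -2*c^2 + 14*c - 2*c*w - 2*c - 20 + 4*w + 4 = -2*c^2 + 12*c + w*(4 - 2*c) - 16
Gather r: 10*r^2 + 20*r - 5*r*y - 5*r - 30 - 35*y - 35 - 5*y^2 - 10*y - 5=10*r^2 + r*(15 - 5*y) - 5*y^2 - 45*y - 70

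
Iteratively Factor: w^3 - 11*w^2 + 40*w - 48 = (w - 3)*(w^2 - 8*w + 16) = (w - 4)*(w - 3)*(w - 4)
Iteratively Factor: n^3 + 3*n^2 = (n + 3)*(n^2) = n*(n + 3)*(n)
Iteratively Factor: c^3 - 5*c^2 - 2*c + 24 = (c - 4)*(c^2 - c - 6) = (c - 4)*(c + 2)*(c - 3)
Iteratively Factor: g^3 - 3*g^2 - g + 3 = (g - 3)*(g^2 - 1) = (g - 3)*(g + 1)*(g - 1)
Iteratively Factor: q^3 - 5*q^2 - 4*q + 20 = (q - 5)*(q^2 - 4) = (q - 5)*(q - 2)*(q + 2)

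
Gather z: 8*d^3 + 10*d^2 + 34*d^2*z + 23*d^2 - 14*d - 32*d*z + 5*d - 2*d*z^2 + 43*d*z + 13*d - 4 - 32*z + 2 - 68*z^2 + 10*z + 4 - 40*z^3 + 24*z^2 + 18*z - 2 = 8*d^3 + 33*d^2 + 4*d - 40*z^3 + z^2*(-2*d - 44) + z*(34*d^2 + 11*d - 4)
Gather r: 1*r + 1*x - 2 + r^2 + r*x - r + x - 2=r^2 + r*x + 2*x - 4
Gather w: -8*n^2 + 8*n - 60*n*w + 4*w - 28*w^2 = -8*n^2 + 8*n - 28*w^2 + w*(4 - 60*n)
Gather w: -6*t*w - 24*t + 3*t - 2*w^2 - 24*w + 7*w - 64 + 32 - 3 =-21*t - 2*w^2 + w*(-6*t - 17) - 35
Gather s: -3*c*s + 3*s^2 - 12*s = 3*s^2 + s*(-3*c - 12)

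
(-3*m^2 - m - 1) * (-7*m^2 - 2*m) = 21*m^4 + 13*m^3 + 9*m^2 + 2*m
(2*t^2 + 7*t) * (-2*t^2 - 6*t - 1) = -4*t^4 - 26*t^3 - 44*t^2 - 7*t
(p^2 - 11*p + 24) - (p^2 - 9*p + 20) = 4 - 2*p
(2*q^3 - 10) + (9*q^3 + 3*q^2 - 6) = 11*q^3 + 3*q^2 - 16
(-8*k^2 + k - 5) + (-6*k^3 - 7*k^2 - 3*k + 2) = -6*k^3 - 15*k^2 - 2*k - 3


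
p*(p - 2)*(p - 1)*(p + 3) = p^4 - 7*p^2 + 6*p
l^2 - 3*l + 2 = (l - 2)*(l - 1)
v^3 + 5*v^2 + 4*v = v*(v + 1)*(v + 4)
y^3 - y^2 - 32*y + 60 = (y - 5)*(y - 2)*(y + 6)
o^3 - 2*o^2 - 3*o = o*(o - 3)*(o + 1)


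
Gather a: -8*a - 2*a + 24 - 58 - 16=-10*a - 50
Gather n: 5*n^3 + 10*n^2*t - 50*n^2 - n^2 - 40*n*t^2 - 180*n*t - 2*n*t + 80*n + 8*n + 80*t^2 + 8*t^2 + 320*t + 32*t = 5*n^3 + n^2*(10*t - 51) + n*(-40*t^2 - 182*t + 88) + 88*t^2 + 352*t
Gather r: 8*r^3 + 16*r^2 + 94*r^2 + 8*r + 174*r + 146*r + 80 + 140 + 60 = 8*r^3 + 110*r^2 + 328*r + 280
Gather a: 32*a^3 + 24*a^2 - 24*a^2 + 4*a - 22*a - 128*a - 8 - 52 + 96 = 32*a^3 - 146*a + 36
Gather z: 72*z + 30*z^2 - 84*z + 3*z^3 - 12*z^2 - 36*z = 3*z^3 + 18*z^2 - 48*z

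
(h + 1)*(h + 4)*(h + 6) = h^3 + 11*h^2 + 34*h + 24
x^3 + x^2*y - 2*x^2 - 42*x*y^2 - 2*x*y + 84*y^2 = (x - 2)*(x - 6*y)*(x + 7*y)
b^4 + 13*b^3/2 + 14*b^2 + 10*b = b*(b + 2)^2*(b + 5/2)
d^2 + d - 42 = (d - 6)*(d + 7)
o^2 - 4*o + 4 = (o - 2)^2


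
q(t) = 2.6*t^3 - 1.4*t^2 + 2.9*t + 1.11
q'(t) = 7.8*t^2 - 2.8*t + 2.9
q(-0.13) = 0.70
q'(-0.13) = 3.40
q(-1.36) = -11.96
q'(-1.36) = 21.13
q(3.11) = 74.80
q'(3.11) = 69.63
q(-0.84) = -3.85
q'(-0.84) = 10.76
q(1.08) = 5.88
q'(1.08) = 8.97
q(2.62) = 45.86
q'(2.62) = 49.11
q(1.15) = 6.55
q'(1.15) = 10.00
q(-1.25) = -9.78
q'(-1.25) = 18.59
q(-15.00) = -9132.39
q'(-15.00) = 1799.90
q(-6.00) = -628.29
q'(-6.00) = 300.50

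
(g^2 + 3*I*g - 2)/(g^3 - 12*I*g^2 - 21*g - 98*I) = (g + I)/(g^2 - 14*I*g - 49)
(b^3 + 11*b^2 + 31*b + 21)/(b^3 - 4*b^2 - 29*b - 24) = (b + 7)/(b - 8)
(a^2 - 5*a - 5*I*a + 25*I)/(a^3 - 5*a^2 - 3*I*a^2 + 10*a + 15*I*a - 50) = 1/(a + 2*I)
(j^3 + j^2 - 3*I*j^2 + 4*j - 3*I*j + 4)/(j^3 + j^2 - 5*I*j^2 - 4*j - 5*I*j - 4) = (j + I)/(j - I)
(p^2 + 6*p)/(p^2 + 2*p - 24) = p/(p - 4)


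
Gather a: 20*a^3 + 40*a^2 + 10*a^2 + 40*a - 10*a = 20*a^3 + 50*a^2 + 30*a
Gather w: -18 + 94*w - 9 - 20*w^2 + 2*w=-20*w^2 + 96*w - 27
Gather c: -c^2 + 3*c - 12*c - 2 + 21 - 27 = -c^2 - 9*c - 8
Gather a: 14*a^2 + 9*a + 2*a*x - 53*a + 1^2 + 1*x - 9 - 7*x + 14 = 14*a^2 + a*(2*x - 44) - 6*x + 6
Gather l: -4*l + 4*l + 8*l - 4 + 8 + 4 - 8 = 8*l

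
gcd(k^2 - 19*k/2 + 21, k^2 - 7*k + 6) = k - 6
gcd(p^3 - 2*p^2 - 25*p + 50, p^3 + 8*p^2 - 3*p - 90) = p + 5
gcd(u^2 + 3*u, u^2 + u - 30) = 1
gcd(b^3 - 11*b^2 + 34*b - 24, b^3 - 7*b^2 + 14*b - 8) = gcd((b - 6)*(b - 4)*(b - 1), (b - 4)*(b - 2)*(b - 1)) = b^2 - 5*b + 4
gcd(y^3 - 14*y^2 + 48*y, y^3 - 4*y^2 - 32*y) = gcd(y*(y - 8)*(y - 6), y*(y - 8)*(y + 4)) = y^2 - 8*y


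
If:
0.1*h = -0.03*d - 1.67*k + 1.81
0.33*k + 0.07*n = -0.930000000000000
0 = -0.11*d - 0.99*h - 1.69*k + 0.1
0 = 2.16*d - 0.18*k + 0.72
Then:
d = -0.23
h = -1.93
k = 1.20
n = -18.96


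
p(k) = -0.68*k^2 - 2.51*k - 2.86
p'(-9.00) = 9.73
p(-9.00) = -35.35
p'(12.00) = -18.83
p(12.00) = -130.90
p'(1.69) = -4.81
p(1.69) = -9.04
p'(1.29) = -4.26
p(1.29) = -7.23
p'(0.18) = -2.75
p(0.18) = -3.33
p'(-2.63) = 1.07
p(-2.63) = -0.96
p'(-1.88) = 0.05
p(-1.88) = -0.54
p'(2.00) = -5.23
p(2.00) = -10.60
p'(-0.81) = -1.41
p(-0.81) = -1.27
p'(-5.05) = 4.36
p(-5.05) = -7.53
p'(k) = -1.36*k - 2.51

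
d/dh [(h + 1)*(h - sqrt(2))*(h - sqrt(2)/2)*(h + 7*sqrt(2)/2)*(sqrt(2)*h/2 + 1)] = 5*sqrt(2)*h^4/2 + 2*sqrt(2)*h^3 + 12*h^3 - 33*sqrt(2)*h^2/4 + 9*h^2 - 12*h - 11*sqrt(2)*h/2 - 6 + 7*sqrt(2)/2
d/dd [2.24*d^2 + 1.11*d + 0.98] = 4.48*d + 1.11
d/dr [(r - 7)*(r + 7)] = 2*r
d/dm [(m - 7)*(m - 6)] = 2*m - 13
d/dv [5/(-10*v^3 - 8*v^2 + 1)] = 10*v*(15*v + 8)/(10*v^3 + 8*v^2 - 1)^2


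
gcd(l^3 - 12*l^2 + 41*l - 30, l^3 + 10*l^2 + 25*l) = 1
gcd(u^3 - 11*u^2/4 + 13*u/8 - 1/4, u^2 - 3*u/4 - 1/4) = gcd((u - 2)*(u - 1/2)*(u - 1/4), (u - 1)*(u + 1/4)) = 1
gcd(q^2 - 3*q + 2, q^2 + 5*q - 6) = q - 1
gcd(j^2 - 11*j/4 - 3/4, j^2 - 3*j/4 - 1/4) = j + 1/4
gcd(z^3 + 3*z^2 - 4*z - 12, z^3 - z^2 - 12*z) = z + 3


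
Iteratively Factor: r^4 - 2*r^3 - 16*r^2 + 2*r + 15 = (r + 3)*(r^3 - 5*r^2 - r + 5) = (r - 5)*(r + 3)*(r^2 - 1) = (r - 5)*(r + 1)*(r + 3)*(r - 1)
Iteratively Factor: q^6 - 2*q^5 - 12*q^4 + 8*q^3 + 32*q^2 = (q)*(q^5 - 2*q^4 - 12*q^3 + 8*q^2 + 32*q) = q*(q - 2)*(q^4 - 12*q^2 - 16*q) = q^2*(q - 2)*(q^3 - 12*q - 16) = q^2*(q - 4)*(q - 2)*(q^2 + 4*q + 4) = q^2*(q - 4)*(q - 2)*(q + 2)*(q + 2)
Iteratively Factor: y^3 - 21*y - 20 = (y - 5)*(y^2 + 5*y + 4) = (y - 5)*(y + 1)*(y + 4)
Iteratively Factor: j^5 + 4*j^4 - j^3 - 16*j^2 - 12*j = (j + 1)*(j^4 + 3*j^3 - 4*j^2 - 12*j) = (j + 1)*(j + 3)*(j^3 - 4*j) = (j + 1)*(j + 2)*(j + 3)*(j^2 - 2*j) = j*(j + 1)*(j + 2)*(j + 3)*(j - 2)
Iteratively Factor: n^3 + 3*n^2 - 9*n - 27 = (n - 3)*(n^2 + 6*n + 9) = (n - 3)*(n + 3)*(n + 3)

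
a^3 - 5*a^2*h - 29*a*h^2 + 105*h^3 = (a - 7*h)*(a - 3*h)*(a + 5*h)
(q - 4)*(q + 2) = q^2 - 2*q - 8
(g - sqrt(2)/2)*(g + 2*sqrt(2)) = g^2 + 3*sqrt(2)*g/2 - 2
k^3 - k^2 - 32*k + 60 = (k - 5)*(k - 2)*(k + 6)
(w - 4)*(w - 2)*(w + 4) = w^3 - 2*w^2 - 16*w + 32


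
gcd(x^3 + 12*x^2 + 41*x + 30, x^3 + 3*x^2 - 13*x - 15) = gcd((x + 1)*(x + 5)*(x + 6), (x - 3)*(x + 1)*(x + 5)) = x^2 + 6*x + 5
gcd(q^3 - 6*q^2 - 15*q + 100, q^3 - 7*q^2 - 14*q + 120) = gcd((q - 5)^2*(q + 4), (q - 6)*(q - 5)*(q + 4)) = q^2 - q - 20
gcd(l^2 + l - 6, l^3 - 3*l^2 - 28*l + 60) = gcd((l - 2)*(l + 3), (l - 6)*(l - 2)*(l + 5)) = l - 2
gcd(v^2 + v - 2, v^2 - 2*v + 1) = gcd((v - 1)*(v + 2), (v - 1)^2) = v - 1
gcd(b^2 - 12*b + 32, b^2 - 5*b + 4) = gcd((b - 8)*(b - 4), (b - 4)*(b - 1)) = b - 4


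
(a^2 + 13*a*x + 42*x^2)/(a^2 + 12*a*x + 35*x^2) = (a + 6*x)/(a + 5*x)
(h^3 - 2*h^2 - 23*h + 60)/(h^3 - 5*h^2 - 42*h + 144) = (h^2 + h - 20)/(h^2 - 2*h - 48)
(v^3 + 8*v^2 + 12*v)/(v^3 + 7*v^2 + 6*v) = (v + 2)/(v + 1)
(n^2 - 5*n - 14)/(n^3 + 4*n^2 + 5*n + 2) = (n - 7)/(n^2 + 2*n + 1)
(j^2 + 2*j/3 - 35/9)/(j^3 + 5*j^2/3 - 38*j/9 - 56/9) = (3*j - 5)/(3*j^2 - 2*j - 8)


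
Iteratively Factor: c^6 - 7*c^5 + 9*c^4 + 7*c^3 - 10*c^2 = (c - 2)*(c^5 - 5*c^4 - c^3 + 5*c^2) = c*(c - 2)*(c^4 - 5*c^3 - c^2 + 5*c) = c*(c - 5)*(c - 2)*(c^3 - c) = c*(c - 5)*(c - 2)*(c + 1)*(c^2 - c) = c*(c - 5)*(c - 2)*(c - 1)*(c + 1)*(c)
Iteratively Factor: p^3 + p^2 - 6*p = (p - 2)*(p^2 + 3*p) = p*(p - 2)*(p + 3)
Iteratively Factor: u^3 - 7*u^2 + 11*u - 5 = (u - 1)*(u^2 - 6*u + 5) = (u - 1)^2*(u - 5)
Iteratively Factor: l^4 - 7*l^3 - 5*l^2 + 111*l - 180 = (l + 4)*(l^3 - 11*l^2 + 39*l - 45) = (l - 5)*(l + 4)*(l^2 - 6*l + 9) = (l - 5)*(l - 3)*(l + 4)*(l - 3)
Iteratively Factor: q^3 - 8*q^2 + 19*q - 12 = (q - 1)*(q^2 - 7*q + 12) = (q - 4)*(q - 1)*(q - 3)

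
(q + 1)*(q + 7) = q^2 + 8*q + 7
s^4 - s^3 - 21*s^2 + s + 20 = (s - 5)*(s - 1)*(s + 1)*(s + 4)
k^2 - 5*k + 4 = (k - 4)*(k - 1)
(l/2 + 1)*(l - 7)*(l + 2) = l^3/2 - 3*l^2/2 - 12*l - 14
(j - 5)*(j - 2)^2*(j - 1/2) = j^4 - 19*j^3/2 + 57*j^2/2 - 32*j + 10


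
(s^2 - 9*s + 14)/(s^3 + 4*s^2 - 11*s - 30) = (s^2 - 9*s + 14)/(s^3 + 4*s^2 - 11*s - 30)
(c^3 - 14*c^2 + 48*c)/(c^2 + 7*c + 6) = c*(c^2 - 14*c + 48)/(c^2 + 7*c + 6)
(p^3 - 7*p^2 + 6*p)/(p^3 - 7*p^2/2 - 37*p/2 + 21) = 2*p/(2*p + 7)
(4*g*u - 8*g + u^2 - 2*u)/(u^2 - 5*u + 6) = (4*g + u)/(u - 3)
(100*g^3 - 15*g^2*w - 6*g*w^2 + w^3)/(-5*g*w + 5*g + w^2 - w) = (-20*g^2 - g*w + w^2)/(w - 1)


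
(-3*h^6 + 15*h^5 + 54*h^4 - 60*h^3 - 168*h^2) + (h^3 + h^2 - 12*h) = -3*h^6 + 15*h^5 + 54*h^4 - 59*h^3 - 167*h^2 - 12*h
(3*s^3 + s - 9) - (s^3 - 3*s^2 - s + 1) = 2*s^3 + 3*s^2 + 2*s - 10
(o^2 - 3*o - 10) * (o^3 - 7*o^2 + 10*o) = o^5 - 10*o^4 + 21*o^3 + 40*o^2 - 100*o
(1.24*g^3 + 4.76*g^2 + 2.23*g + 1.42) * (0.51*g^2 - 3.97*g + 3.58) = 0.6324*g^5 - 2.4952*g^4 - 13.3207*g^3 + 8.9119*g^2 + 2.346*g + 5.0836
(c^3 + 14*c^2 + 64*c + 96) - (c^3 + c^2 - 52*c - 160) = 13*c^2 + 116*c + 256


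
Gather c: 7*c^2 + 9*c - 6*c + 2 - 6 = 7*c^2 + 3*c - 4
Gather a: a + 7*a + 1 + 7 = 8*a + 8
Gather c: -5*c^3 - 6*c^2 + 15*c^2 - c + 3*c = -5*c^3 + 9*c^2 + 2*c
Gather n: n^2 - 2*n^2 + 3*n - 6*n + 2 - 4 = -n^2 - 3*n - 2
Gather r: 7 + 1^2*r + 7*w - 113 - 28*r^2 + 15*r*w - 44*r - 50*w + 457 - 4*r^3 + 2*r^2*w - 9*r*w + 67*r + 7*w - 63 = -4*r^3 + r^2*(2*w - 28) + r*(6*w + 24) - 36*w + 288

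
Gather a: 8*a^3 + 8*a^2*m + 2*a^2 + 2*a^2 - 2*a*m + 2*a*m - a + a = 8*a^3 + a^2*(8*m + 4)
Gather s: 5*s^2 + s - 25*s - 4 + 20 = 5*s^2 - 24*s + 16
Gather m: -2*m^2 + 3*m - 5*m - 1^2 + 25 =-2*m^2 - 2*m + 24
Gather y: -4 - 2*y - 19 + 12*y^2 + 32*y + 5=12*y^2 + 30*y - 18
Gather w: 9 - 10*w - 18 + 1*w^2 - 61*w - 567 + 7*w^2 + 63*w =8*w^2 - 8*w - 576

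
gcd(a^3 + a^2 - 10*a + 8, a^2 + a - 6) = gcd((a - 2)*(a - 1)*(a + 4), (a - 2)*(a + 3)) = a - 2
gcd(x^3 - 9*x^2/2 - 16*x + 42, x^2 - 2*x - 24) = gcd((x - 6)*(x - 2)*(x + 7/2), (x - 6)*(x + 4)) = x - 6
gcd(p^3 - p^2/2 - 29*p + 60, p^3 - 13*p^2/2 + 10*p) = p^2 - 13*p/2 + 10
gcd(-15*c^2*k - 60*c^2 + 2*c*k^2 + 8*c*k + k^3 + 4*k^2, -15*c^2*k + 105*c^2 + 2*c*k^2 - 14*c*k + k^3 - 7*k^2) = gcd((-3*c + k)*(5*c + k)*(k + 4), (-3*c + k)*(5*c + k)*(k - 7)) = 15*c^2 - 2*c*k - k^2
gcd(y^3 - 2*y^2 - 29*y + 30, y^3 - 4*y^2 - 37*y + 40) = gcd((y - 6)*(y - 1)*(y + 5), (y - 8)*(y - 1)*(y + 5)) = y^2 + 4*y - 5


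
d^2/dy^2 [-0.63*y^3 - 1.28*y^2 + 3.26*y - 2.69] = -3.78*y - 2.56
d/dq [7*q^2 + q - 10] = 14*q + 1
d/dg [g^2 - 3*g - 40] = 2*g - 3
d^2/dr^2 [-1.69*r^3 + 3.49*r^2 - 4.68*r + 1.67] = 6.98 - 10.14*r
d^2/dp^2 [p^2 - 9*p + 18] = 2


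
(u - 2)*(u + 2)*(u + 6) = u^3 + 6*u^2 - 4*u - 24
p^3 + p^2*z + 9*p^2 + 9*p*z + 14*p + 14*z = (p + 2)*(p + 7)*(p + z)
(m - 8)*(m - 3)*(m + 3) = m^3 - 8*m^2 - 9*m + 72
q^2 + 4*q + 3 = (q + 1)*(q + 3)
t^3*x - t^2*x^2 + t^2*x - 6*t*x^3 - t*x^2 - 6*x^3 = (t - 3*x)*(t + 2*x)*(t*x + x)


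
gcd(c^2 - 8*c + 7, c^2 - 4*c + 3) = c - 1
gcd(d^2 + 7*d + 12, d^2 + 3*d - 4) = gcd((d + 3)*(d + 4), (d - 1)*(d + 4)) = d + 4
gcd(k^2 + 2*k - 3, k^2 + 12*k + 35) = 1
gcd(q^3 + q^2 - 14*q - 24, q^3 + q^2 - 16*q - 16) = q - 4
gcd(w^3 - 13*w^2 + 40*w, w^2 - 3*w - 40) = w - 8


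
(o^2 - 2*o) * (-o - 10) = -o^3 - 8*o^2 + 20*o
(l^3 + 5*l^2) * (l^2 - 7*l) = l^5 - 2*l^4 - 35*l^3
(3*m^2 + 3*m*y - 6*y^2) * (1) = 3*m^2 + 3*m*y - 6*y^2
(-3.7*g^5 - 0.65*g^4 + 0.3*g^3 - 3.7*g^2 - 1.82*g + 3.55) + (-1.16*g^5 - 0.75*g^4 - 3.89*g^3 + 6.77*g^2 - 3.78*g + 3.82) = -4.86*g^5 - 1.4*g^4 - 3.59*g^3 + 3.07*g^2 - 5.6*g + 7.37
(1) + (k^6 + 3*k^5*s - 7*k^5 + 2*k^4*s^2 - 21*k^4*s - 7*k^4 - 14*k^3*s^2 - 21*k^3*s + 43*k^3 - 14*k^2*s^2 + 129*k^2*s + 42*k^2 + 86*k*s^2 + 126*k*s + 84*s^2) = k^6 + 3*k^5*s - 7*k^5 + 2*k^4*s^2 - 21*k^4*s - 7*k^4 - 14*k^3*s^2 - 21*k^3*s + 43*k^3 - 14*k^2*s^2 + 129*k^2*s + 42*k^2 + 86*k*s^2 + 126*k*s + 84*s^2 + 1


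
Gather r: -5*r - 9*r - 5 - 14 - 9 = -14*r - 28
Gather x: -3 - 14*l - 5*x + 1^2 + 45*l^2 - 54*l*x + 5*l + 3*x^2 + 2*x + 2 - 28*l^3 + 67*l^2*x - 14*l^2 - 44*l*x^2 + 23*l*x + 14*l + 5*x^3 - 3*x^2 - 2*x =-28*l^3 + 31*l^2 - 44*l*x^2 + 5*l + 5*x^3 + x*(67*l^2 - 31*l - 5)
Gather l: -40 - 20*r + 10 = -20*r - 30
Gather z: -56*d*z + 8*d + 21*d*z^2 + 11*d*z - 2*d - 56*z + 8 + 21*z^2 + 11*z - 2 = 6*d + z^2*(21*d + 21) + z*(-45*d - 45) + 6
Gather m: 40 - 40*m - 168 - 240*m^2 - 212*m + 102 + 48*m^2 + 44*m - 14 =-192*m^2 - 208*m - 40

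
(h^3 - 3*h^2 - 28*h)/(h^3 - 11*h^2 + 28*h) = (h + 4)/(h - 4)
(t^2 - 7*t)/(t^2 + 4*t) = (t - 7)/(t + 4)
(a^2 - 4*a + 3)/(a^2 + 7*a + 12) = (a^2 - 4*a + 3)/(a^2 + 7*a + 12)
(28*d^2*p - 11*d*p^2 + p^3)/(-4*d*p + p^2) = -7*d + p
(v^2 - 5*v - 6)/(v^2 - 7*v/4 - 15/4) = 4*(-v^2 + 5*v + 6)/(-4*v^2 + 7*v + 15)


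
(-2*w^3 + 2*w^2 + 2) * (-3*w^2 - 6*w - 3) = 6*w^5 + 6*w^4 - 6*w^3 - 12*w^2 - 12*w - 6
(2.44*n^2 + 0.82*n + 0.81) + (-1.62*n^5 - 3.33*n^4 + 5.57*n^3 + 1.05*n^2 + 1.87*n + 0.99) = -1.62*n^5 - 3.33*n^4 + 5.57*n^3 + 3.49*n^2 + 2.69*n + 1.8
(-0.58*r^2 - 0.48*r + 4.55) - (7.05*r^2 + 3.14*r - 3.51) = -7.63*r^2 - 3.62*r + 8.06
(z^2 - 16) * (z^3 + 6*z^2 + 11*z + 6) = z^5 + 6*z^4 - 5*z^3 - 90*z^2 - 176*z - 96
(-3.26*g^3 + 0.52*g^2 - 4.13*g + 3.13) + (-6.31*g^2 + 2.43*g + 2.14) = -3.26*g^3 - 5.79*g^2 - 1.7*g + 5.27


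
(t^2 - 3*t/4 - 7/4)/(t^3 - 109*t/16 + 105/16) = 4*(t + 1)/(4*t^2 + 7*t - 15)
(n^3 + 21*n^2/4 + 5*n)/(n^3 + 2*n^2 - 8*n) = (n + 5/4)/(n - 2)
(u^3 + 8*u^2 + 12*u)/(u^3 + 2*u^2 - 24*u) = (u + 2)/(u - 4)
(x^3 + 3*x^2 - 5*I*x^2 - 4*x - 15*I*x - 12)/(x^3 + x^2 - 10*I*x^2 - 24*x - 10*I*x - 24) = (x^2 + x*(3 - I) - 3*I)/(x^2 + x*(1 - 6*I) - 6*I)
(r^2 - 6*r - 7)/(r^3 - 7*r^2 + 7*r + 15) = (r - 7)/(r^2 - 8*r + 15)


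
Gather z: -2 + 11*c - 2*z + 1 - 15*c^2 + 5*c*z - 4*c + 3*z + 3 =-15*c^2 + 7*c + z*(5*c + 1) + 2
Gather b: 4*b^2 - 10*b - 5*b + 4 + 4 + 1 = 4*b^2 - 15*b + 9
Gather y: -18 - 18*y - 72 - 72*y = -90*y - 90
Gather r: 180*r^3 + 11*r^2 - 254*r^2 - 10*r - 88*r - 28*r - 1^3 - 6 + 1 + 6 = 180*r^3 - 243*r^2 - 126*r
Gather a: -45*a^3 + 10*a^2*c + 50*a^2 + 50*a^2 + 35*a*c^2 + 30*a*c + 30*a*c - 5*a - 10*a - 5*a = -45*a^3 + a^2*(10*c + 100) + a*(35*c^2 + 60*c - 20)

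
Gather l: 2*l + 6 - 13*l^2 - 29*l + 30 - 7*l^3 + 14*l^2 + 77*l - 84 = -7*l^3 + l^2 + 50*l - 48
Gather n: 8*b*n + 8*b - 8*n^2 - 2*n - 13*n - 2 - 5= 8*b - 8*n^2 + n*(8*b - 15) - 7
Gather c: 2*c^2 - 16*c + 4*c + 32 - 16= 2*c^2 - 12*c + 16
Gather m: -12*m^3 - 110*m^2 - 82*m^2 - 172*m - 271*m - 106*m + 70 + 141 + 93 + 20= -12*m^3 - 192*m^2 - 549*m + 324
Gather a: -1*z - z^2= -z^2 - z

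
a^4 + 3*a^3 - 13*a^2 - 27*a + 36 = (a - 3)*(a - 1)*(a + 3)*(a + 4)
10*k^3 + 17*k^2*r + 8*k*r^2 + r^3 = (k + r)*(2*k + r)*(5*k + r)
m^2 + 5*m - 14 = (m - 2)*(m + 7)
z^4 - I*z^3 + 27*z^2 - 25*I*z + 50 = (z - 5*I)*(z - 2*I)*(z + I)*(z + 5*I)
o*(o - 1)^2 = o^3 - 2*o^2 + o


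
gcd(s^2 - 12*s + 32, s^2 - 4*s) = s - 4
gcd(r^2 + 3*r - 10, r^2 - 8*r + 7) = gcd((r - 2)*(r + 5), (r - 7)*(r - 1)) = 1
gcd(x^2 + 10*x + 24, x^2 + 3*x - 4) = x + 4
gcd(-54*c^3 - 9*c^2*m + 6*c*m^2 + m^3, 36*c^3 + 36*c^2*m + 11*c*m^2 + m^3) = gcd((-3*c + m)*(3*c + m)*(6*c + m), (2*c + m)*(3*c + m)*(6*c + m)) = 18*c^2 + 9*c*m + m^2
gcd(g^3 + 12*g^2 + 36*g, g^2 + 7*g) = g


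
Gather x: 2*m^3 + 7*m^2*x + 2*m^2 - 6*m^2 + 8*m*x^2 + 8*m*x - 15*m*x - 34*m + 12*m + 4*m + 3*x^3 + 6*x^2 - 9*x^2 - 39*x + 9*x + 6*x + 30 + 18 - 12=2*m^3 - 4*m^2 - 18*m + 3*x^3 + x^2*(8*m - 3) + x*(7*m^2 - 7*m - 24) + 36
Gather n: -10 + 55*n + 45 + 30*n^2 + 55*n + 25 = 30*n^2 + 110*n + 60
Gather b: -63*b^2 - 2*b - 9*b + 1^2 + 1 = -63*b^2 - 11*b + 2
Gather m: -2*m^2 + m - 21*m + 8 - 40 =-2*m^2 - 20*m - 32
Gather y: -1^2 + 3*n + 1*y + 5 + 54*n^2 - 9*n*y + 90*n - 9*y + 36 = 54*n^2 + 93*n + y*(-9*n - 8) + 40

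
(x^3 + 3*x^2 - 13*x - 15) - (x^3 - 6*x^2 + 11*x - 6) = 9*x^2 - 24*x - 9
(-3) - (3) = -6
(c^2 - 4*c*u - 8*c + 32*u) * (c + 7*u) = c^3 + 3*c^2*u - 8*c^2 - 28*c*u^2 - 24*c*u + 224*u^2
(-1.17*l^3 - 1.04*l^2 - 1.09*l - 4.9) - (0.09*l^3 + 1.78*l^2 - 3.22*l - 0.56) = -1.26*l^3 - 2.82*l^2 + 2.13*l - 4.34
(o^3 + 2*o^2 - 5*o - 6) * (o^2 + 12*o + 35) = o^5 + 14*o^4 + 54*o^3 + 4*o^2 - 247*o - 210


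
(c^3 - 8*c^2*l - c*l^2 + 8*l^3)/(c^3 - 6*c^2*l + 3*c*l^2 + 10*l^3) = (c^2 - 9*c*l + 8*l^2)/(c^2 - 7*c*l + 10*l^2)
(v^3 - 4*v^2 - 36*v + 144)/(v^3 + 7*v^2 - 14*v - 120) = (v - 6)/(v + 5)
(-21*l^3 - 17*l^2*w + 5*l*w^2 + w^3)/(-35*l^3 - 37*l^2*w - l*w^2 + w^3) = (-21*l^2 + 4*l*w + w^2)/(-35*l^2 - 2*l*w + w^2)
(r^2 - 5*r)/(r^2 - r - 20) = r/(r + 4)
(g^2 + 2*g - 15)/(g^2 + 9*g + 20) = (g - 3)/(g + 4)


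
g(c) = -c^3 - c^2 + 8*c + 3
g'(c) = -3*c^2 - 2*c + 8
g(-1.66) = -8.46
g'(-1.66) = 3.05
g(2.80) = -4.39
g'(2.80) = -21.12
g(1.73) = 8.67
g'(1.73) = -4.44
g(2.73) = -2.96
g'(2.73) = -19.82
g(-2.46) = -7.84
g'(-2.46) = -5.23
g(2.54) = 0.48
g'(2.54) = -16.43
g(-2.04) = -8.99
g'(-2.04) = -0.40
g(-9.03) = 585.53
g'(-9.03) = -218.56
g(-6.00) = 135.00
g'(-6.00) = -88.00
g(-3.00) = -3.00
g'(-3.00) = -13.00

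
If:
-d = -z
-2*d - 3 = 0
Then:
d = -3/2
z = -3/2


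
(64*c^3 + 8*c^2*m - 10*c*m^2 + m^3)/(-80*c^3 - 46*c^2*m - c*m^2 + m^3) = (-4*c + m)/(5*c + m)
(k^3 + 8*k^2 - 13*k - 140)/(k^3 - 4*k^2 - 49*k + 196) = (k + 5)/(k - 7)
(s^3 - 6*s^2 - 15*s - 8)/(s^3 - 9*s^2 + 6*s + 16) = (s + 1)/(s - 2)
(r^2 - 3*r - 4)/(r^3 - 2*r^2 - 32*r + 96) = (r + 1)/(r^2 + 2*r - 24)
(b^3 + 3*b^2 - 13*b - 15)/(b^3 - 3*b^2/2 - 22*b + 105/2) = 2*(b + 1)/(2*b - 7)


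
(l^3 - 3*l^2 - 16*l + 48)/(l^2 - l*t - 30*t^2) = (-l^3 + 3*l^2 + 16*l - 48)/(-l^2 + l*t + 30*t^2)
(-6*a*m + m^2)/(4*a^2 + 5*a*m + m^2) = m*(-6*a + m)/(4*a^2 + 5*a*m + m^2)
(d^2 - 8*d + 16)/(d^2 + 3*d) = (d^2 - 8*d + 16)/(d*(d + 3))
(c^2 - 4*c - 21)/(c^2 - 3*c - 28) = (c + 3)/(c + 4)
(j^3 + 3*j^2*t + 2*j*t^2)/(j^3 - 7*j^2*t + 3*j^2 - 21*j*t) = (j^2 + 3*j*t + 2*t^2)/(j^2 - 7*j*t + 3*j - 21*t)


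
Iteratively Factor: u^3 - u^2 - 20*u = (u - 5)*(u^2 + 4*u) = u*(u - 5)*(u + 4)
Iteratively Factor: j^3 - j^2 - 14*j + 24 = (j - 3)*(j^2 + 2*j - 8) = (j - 3)*(j - 2)*(j + 4)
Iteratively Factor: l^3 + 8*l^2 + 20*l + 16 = (l + 4)*(l^2 + 4*l + 4) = (l + 2)*(l + 4)*(l + 2)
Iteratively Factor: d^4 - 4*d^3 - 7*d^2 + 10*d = (d - 5)*(d^3 + d^2 - 2*d) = (d - 5)*(d + 2)*(d^2 - d) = (d - 5)*(d - 1)*(d + 2)*(d)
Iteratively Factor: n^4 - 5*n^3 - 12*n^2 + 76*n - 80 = (n + 4)*(n^3 - 9*n^2 + 24*n - 20) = (n - 2)*(n + 4)*(n^2 - 7*n + 10) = (n - 5)*(n - 2)*(n + 4)*(n - 2)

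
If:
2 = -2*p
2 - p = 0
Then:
No Solution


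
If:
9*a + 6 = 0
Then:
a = -2/3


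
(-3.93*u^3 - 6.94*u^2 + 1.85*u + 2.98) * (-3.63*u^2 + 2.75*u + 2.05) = 14.2659*u^5 + 14.3847*u^4 - 33.857*u^3 - 19.9569*u^2 + 11.9875*u + 6.109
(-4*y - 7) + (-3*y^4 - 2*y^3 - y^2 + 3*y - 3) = -3*y^4 - 2*y^3 - y^2 - y - 10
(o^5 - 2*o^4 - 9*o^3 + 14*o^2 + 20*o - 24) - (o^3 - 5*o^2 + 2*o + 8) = o^5 - 2*o^4 - 10*o^3 + 19*o^2 + 18*o - 32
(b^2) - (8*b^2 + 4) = -7*b^2 - 4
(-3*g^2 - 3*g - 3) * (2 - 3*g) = 9*g^3 + 3*g^2 + 3*g - 6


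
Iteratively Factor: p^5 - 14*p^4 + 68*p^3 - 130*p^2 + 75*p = (p - 5)*(p^4 - 9*p^3 + 23*p^2 - 15*p) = (p - 5)^2*(p^3 - 4*p^2 + 3*p) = p*(p - 5)^2*(p^2 - 4*p + 3) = p*(p - 5)^2*(p - 1)*(p - 3)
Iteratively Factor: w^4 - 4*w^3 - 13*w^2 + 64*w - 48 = (w + 4)*(w^3 - 8*w^2 + 19*w - 12) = (w - 1)*(w + 4)*(w^2 - 7*w + 12) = (w - 4)*(w - 1)*(w + 4)*(w - 3)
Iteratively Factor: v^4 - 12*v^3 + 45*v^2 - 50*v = (v)*(v^3 - 12*v^2 + 45*v - 50) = v*(v - 5)*(v^2 - 7*v + 10) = v*(v - 5)*(v - 2)*(v - 5)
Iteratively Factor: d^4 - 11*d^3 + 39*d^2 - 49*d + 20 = (d - 4)*(d^3 - 7*d^2 + 11*d - 5) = (d - 4)*(d - 1)*(d^2 - 6*d + 5) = (d - 5)*(d - 4)*(d - 1)*(d - 1)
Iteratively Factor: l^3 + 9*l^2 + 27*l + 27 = (l + 3)*(l^2 + 6*l + 9) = (l + 3)^2*(l + 3)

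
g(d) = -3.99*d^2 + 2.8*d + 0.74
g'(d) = 2.8 - 7.98*d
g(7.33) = -193.11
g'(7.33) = -55.69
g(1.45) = -3.59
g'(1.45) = -8.77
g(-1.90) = -18.98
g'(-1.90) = 17.96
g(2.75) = -21.73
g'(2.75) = -19.14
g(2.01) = -9.75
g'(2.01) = -13.24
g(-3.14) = -47.39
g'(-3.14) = 27.86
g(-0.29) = -0.41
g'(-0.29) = 5.11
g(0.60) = 0.98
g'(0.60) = -1.99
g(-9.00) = -347.65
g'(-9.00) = 74.62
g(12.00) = -540.22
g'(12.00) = -92.96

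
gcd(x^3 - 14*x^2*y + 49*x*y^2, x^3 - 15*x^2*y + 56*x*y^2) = x^2 - 7*x*y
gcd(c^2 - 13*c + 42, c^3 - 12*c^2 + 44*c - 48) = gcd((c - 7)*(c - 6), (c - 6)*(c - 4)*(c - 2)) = c - 6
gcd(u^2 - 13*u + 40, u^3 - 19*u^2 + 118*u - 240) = u^2 - 13*u + 40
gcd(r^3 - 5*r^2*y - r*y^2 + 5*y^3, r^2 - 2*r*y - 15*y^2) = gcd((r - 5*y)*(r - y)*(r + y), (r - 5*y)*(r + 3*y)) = -r + 5*y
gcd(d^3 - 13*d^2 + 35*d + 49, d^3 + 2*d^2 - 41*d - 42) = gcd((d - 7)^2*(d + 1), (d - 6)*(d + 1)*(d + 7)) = d + 1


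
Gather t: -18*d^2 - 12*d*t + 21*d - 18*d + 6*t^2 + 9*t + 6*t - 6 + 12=-18*d^2 + 3*d + 6*t^2 + t*(15 - 12*d) + 6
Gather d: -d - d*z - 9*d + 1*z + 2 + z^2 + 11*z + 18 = d*(-z - 10) + z^2 + 12*z + 20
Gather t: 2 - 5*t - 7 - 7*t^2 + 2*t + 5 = -7*t^2 - 3*t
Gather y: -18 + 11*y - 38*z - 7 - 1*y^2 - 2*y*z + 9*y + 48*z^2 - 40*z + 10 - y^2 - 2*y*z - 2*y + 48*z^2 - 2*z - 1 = -2*y^2 + y*(18 - 4*z) + 96*z^2 - 80*z - 16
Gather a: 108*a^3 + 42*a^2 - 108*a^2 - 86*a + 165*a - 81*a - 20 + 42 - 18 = 108*a^3 - 66*a^2 - 2*a + 4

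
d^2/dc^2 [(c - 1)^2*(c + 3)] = 6*c + 2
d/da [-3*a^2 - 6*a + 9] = -6*a - 6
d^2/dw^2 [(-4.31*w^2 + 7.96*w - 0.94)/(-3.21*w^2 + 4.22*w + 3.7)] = (-47.2730279999998*w^3 + 365.254344*w^2 - 643.646088*w + 422.391232)/(33.076161*w^6 - 130.449906*w^5 + 57.119382*w^4 + 225.574192*w^3 - 65.83854*w^2 - 173.3154*w - 50.653)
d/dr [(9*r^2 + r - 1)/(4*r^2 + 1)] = (-4*r^2 + 26*r + 1)/(16*r^4 + 8*r^2 + 1)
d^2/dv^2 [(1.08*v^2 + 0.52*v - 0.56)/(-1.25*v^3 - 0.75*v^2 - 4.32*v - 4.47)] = (-3.375*v^6 - 4.87499999999999*v^5 + 42.567*v^4 + 104.9124*v^3 + 76.6242*v^2 + 2.57219999999997*v - 5.92883999999999)/(1.953125*v^9 + 3.515625*v^8 + 22.359375*v^7 + 45.675*v^6 + 102.41775*v^5 + 194.361525*v^4 + 242.446743*v^3 + 295.219809*v^2 + 258.952464*v + 89.314623)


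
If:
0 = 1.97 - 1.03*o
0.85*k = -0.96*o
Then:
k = -2.16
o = 1.91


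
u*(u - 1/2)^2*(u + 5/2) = u^4 + 3*u^3/2 - 9*u^2/4 + 5*u/8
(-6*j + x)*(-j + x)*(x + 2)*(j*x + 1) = 6*j^3*x^2 + 12*j^3*x - 7*j^2*x^3 - 14*j^2*x^2 + 6*j^2*x + 12*j^2 + j*x^4 + 2*j*x^3 - 7*j*x^2 - 14*j*x + x^3 + 2*x^2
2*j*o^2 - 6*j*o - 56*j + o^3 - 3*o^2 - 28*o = (2*j + o)*(o - 7)*(o + 4)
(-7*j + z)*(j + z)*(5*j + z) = -35*j^3 - 37*j^2*z - j*z^2 + z^3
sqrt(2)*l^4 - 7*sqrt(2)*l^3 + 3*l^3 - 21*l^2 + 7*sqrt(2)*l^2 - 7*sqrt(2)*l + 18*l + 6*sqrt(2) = (l - 6)*(l - 1)*(l + sqrt(2))*(sqrt(2)*l + 1)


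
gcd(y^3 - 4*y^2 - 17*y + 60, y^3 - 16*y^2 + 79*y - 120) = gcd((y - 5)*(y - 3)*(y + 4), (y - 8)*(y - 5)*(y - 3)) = y^2 - 8*y + 15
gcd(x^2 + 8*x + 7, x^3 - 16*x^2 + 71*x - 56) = 1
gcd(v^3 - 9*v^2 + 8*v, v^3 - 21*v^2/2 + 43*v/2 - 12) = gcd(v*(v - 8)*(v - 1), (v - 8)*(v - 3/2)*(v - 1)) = v^2 - 9*v + 8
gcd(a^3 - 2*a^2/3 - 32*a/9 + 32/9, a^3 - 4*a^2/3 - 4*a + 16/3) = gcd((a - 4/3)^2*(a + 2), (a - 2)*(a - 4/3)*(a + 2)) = a^2 + 2*a/3 - 8/3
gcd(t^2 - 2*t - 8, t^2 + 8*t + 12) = t + 2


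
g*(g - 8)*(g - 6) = g^3 - 14*g^2 + 48*g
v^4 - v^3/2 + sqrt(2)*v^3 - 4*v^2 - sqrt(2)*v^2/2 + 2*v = v*(v - 1/2)*(v - sqrt(2))*(v + 2*sqrt(2))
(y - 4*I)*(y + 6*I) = y^2 + 2*I*y + 24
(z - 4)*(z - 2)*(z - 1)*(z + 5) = z^4 - 2*z^3 - 21*z^2 + 62*z - 40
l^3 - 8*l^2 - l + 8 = (l - 8)*(l - 1)*(l + 1)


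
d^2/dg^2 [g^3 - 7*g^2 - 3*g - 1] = 6*g - 14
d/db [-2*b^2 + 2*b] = 2 - 4*b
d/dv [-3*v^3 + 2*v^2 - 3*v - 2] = -9*v^2 + 4*v - 3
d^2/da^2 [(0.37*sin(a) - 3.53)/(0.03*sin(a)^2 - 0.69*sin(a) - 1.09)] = (-0.000333*sin(a)^5 + 0.005049*sin(a)^4 - 0.291141*sin(a)^3 + 2.401572*sin(a)^2 - 2.58349*sin(a) - 4.148682)/(2.7e-5*sin(a)^6 - 0.001863*sin(a)^5 + 0.039906*sin(a)^4 - 0.193131*sin(a)^3 - 1.449918*sin(a)^2 - 2.459367*sin(a) - 1.295029)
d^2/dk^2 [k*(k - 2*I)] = 2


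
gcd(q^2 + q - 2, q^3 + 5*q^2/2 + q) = q + 2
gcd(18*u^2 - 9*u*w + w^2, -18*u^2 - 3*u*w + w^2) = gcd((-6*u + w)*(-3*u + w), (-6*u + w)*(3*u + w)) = 6*u - w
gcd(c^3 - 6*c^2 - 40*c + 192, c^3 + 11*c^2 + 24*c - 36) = c + 6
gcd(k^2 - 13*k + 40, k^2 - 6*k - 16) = k - 8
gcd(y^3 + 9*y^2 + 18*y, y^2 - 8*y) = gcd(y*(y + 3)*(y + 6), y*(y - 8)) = y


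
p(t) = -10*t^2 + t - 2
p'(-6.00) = 121.00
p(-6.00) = -368.00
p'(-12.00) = 241.00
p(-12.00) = -1454.00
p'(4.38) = -86.60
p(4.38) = -189.46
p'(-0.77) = 16.40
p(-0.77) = -8.70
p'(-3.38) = 68.60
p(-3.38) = -119.62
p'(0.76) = -14.20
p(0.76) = -7.02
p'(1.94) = -37.80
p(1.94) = -37.70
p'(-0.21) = 5.20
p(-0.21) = -2.65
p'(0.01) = 0.80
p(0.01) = -1.99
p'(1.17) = -22.40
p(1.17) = -14.52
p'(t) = 1 - 20*t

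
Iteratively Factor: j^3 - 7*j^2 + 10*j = (j - 2)*(j^2 - 5*j) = (j - 5)*(j - 2)*(j)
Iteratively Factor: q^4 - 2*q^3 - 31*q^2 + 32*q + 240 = (q + 3)*(q^3 - 5*q^2 - 16*q + 80) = (q - 4)*(q + 3)*(q^2 - q - 20) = (q - 4)*(q + 3)*(q + 4)*(q - 5)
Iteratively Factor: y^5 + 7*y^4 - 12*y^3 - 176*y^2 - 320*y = (y - 5)*(y^4 + 12*y^3 + 48*y^2 + 64*y) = (y - 5)*(y + 4)*(y^3 + 8*y^2 + 16*y) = y*(y - 5)*(y + 4)*(y^2 + 8*y + 16) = y*(y - 5)*(y + 4)^2*(y + 4)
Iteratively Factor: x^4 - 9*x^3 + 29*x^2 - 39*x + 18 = (x - 3)*(x^3 - 6*x^2 + 11*x - 6) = (x - 3)*(x - 2)*(x^2 - 4*x + 3) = (x - 3)*(x - 2)*(x - 1)*(x - 3)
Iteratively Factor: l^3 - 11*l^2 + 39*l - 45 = (l - 3)*(l^2 - 8*l + 15) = (l - 3)^2*(l - 5)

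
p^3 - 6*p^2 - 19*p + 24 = (p - 8)*(p - 1)*(p + 3)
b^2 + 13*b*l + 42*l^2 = (b + 6*l)*(b + 7*l)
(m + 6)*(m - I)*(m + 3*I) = m^3 + 6*m^2 + 2*I*m^2 + 3*m + 12*I*m + 18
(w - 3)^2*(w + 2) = w^3 - 4*w^2 - 3*w + 18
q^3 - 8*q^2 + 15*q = q*(q - 5)*(q - 3)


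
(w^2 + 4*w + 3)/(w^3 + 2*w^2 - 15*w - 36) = (w + 1)/(w^2 - w - 12)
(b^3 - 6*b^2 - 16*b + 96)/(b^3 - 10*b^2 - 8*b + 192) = (b - 4)/(b - 8)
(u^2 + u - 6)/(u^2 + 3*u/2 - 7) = 2*(u + 3)/(2*u + 7)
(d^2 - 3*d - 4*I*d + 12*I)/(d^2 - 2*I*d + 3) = (d^2 - 3*d - 4*I*d + 12*I)/(d^2 - 2*I*d + 3)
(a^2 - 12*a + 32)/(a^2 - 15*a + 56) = (a - 4)/(a - 7)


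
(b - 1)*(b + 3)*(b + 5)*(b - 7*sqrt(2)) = b^4 - 7*sqrt(2)*b^3 + 7*b^3 - 49*sqrt(2)*b^2 + 7*b^2 - 49*sqrt(2)*b - 15*b + 105*sqrt(2)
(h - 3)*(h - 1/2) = h^2 - 7*h/2 + 3/2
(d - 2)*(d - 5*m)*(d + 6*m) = d^3 + d^2*m - 2*d^2 - 30*d*m^2 - 2*d*m + 60*m^2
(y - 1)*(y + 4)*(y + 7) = y^3 + 10*y^2 + 17*y - 28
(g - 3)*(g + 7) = g^2 + 4*g - 21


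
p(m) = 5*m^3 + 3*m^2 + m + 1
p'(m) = 15*m^2 + 6*m + 1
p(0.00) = 1.00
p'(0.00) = 1.00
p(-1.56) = -12.24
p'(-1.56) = 28.14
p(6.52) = 1520.89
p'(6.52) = 677.78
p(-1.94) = -26.16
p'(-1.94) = 45.81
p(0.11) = 1.15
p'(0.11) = 1.84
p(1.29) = 18.02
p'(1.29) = 33.70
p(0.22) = 1.42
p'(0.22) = 3.05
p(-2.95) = -104.20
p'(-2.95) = 113.84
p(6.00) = 1195.00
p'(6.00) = 577.00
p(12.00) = 9085.00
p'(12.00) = 2233.00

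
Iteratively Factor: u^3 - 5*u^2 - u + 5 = (u + 1)*(u^2 - 6*u + 5) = (u - 5)*(u + 1)*(u - 1)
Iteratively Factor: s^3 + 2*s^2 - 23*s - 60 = (s + 4)*(s^2 - 2*s - 15) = (s + 3)*(s + 4)*(s - 5)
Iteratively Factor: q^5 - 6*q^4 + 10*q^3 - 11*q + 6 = (q - 3)*(q^4 - 3*q^3 + q^2 + 3*q - 2) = (q - 3)*(q + 1)*(q^3 - 4*q^2 + 5*q - 2) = (q - 3)*(q - 1)*(q + 1)*(q^2 - 3*q + 2) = (q - 3)*(q - 2)*(q - 1)*(q + 1)*(q - 1)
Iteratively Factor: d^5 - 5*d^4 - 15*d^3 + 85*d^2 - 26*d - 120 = (d + 1)*(d^4 - 6*d^3 - 9*d^2 + 94*d - 120) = (d - 3)*(d + 1)*(d^3 - 3*d^2 - 18*d + 40) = (d - 5)*(d - 3)*(d + 1)*(d^2 + 2*d - 8) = (d - 5)*(d - 3)*(d - 2)*(d + 1)*(d + 4)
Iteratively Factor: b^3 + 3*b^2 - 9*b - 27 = (b + 3)*(b^2 - 9) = (b + 3)^2*(b - 3)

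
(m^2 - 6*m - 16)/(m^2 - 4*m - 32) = (m + 2)/(m + 4)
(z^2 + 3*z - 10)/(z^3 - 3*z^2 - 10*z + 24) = (z + 5)/(z^2 - z - 12)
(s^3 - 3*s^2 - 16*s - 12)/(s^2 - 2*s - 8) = (s^2 - 5*s - 6)/(s - 4)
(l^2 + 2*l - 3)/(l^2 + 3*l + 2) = (l^2 + 2*l - 3)/(l^2 + 3*l + 2)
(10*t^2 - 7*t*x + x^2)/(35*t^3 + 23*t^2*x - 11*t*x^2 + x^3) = (-2*t + x)/(-7*t^2 - 6*t*x + x^2)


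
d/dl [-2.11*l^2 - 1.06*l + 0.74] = -4.22*l - 1.06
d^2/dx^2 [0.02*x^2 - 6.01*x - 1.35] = 0.0400000000000000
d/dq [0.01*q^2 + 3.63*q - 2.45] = 0.02*q + 3.63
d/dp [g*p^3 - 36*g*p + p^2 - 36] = 3*g*p^2 - 36*g + 2*p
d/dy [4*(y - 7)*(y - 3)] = 8*y - 40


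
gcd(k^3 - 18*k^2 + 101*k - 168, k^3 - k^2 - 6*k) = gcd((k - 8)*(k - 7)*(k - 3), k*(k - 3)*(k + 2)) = k - 3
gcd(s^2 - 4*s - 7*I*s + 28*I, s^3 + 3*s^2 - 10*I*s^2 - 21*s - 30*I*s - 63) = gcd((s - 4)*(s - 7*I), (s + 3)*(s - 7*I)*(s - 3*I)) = s - 7*I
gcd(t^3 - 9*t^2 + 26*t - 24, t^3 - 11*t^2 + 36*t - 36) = t^2 - 5*t + 6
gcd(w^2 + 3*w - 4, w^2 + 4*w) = w + 4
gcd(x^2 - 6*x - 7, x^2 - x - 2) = x + 1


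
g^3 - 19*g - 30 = (g - 5)*(g + 2)*(g + 3)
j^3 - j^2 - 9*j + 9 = (j - 3)*(j - 1)*(j + 3)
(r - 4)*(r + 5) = r^2 + r - 20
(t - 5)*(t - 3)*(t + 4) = t^3 - 4*t^2 - 17*t + 60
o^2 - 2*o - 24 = (o - 6)*(o + 4)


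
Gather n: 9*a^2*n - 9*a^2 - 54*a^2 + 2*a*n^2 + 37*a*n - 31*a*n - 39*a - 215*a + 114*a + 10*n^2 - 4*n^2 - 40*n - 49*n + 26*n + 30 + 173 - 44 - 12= -63*a^2 - 140*a + n^2*(2*a + 6) + n*(9*a^2 + 6*a - 63) + 147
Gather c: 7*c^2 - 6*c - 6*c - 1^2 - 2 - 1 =7*c^2 - 12*c - 4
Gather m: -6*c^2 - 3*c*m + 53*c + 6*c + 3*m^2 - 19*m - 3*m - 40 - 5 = -6*c^2 + 59*c + 3*m^2 + m*(-3*c - 22) - 45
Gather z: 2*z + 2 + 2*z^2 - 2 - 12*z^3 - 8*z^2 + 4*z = -12*z^3 - 6*z^2 + 6*z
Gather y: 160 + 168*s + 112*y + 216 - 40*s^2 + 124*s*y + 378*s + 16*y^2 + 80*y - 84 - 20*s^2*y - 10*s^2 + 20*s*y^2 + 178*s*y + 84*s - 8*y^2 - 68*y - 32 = -50*s^2 + 630*s + y^2*(20*s + 8) + y*(-20*s^2 + 302*s + 124) + 260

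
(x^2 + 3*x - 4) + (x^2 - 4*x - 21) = 2*x^2 - x - 25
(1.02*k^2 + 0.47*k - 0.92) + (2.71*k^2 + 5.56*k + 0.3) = 3.73*k^2 + 6.03*k - 0.62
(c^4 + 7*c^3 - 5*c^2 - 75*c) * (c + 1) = c^5 + 8*c^4 + 2*c^3 - 80*c^2 - 75*c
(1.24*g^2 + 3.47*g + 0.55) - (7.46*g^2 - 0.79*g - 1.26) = -6.22*g^2 + 4.26*g + 1.81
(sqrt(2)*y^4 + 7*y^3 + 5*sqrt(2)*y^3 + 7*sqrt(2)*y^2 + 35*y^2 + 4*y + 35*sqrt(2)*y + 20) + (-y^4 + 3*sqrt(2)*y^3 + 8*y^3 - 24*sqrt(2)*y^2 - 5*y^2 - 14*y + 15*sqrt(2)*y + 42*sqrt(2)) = -y^4 + sqrt(2)*y^4 + 8*sqrt(2)*y^3 + 15*y^3 - 17*sqrt(2)*y^2 + 30*y^2 - 10*y + 50*sqrt(2)*y + 20 + 42*sqrt(2)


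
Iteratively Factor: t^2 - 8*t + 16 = (t - 4)*(t - 4)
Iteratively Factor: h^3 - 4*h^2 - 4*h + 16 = (h + 2)*(h^2 - 6*h + 8) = (h - 4)*(h + 2)*(h - 2)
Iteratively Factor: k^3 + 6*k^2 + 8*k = (k + 2)*(k^2 + 4*k) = k*(k + 2)*(k + 4)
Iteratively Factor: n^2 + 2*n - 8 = (n + 4)*(n - 2)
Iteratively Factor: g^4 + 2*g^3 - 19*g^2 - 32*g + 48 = (g - 4)*(g^3 + 6*g^2 + 5*g - 12) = (g - 4)*(g - 1)*(g^2 + 7*g + 12) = (g - 4)*(g - 1)*(g + 3)*(g + 4)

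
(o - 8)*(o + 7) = o^2 - o - 56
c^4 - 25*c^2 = c^2*(c - 5)*(c + 5)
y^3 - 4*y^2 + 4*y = y*(y - 2)^2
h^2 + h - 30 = (h - 5)*(h + 6)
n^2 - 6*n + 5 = (n - 5)*(n - 1)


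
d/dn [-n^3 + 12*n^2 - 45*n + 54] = -3*n^2 + 24*n - 45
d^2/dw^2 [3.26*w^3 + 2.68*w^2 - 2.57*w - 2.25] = 19.56*w + 5.36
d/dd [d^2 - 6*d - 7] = 2*d - 6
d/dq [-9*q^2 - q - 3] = -18*q - 1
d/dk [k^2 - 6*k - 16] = 2*k - 6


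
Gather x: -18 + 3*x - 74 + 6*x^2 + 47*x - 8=6*x^2 + 50*x - 100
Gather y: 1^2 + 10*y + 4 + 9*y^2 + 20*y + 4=9*y^2 + 30*y + 9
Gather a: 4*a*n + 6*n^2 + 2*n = 4*a*n + 6*n^2 + 2*n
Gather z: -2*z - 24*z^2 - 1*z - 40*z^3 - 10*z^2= -40*z^3 - 34*z^2 - 3*z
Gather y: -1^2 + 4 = 3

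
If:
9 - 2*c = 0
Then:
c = 9/2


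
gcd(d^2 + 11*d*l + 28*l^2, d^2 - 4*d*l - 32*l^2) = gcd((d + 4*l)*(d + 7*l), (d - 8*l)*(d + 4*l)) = d + 4*l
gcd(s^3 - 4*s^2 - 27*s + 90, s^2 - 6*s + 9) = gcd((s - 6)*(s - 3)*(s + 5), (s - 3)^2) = s - 3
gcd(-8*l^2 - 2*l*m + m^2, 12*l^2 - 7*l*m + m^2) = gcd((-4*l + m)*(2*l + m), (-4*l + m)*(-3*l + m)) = 4*l - m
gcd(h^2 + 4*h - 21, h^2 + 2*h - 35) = h + 7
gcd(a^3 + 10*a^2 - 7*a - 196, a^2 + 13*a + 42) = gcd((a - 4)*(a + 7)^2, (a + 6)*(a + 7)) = a + 7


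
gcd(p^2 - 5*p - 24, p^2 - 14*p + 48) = p - 8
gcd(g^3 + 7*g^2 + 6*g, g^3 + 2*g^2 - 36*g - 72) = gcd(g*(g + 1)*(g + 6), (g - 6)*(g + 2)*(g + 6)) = g + 6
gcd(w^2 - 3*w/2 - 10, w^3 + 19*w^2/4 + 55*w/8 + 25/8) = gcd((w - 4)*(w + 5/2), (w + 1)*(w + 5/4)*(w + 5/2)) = w + 5/2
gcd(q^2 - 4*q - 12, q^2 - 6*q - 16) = q + 2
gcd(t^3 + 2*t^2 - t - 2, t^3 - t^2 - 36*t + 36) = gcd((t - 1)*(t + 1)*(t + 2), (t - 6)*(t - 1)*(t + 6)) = t - 1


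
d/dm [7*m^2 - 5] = 14*m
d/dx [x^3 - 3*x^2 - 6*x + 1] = 3*x^2 - 6*x - 6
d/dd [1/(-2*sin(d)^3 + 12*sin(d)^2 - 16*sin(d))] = (3*cos(d) - 12/tan(d) + 8*cos(d)/sin(d)^2)/(2*(sin(d) - 4)^2*(sin(d) - 2)^2)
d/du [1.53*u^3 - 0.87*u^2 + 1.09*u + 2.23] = 4.59*u^2 - 1.74*u + 1.09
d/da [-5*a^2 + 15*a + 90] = 15 - 10*a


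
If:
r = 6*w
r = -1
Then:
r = -1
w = -1/6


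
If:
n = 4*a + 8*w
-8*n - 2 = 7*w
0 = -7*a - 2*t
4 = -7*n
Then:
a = -43/49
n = -4/7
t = 43/14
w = 18/49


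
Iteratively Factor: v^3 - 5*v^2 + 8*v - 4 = (v - 1)*(v^2 - 4*v + 4) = (v - 2)*(v - 1)*(v - 2)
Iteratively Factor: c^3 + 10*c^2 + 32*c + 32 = (c + 4)*(c^2 + 6*c + 8) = (c + 4)^2*(c + 2)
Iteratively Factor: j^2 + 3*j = (j)*(j + 3)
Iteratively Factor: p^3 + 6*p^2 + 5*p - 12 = (p + 4)*(p^2 + 2*p - 3) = (p - 1)*(p + 4)*(p + 3)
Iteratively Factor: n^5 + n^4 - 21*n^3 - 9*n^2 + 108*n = (n + 4)*(n^4 - 3*n^3 - 9*n^2 + 27*n) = (n - 3)*(n + 4)*(n^3 - 9*n) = (n - 3)*(n + 3)*(n + 4)*(n^2 - 3*n) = n*(n - 3)*(n + 3)*(n + 4)*(n - 3)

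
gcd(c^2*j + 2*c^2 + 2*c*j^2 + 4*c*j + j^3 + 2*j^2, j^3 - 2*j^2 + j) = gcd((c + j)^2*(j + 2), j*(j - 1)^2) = 1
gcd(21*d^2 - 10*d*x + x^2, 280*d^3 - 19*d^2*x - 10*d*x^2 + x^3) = -7*d + x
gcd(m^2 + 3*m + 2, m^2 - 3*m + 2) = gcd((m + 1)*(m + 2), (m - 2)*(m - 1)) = 1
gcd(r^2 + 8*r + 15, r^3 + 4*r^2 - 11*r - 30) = r + 5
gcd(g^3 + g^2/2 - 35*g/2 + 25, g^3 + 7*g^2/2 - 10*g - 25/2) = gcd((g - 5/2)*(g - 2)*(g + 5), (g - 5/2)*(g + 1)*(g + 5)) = g^2 + 5*g/2 - 25/2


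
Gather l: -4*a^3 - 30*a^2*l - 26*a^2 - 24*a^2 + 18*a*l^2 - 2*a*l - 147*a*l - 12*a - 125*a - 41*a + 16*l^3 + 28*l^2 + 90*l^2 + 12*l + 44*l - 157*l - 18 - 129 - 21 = -4*a^3 - 50*a^2 - 178*a + 16*l^3 + l^2*(18*a + 118) + l*(-30*a^2 - 149*a - 101) - 168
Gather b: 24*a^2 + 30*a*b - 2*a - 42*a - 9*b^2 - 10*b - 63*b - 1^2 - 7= 24*a^2 - 44*a - 9*b^2 + b*(30*a - 73) - 8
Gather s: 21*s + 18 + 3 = 21*s + 21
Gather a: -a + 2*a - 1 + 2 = a + 1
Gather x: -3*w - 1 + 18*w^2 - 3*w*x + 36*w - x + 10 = 18*w^2 + 33*w + x*(-3*w - 1) + 9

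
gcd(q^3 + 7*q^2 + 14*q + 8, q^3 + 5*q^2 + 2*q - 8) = q^2 + 6*q + 8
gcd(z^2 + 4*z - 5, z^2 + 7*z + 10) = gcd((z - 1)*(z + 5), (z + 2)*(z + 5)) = z + 5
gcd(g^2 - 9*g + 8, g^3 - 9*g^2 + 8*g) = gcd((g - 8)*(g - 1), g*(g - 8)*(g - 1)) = g^2 - 9*g + 8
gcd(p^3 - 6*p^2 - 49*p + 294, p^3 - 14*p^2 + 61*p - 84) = p - 7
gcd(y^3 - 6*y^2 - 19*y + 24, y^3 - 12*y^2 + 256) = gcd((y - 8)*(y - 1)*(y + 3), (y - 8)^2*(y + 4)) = y - 8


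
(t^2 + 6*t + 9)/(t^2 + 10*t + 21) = (t + 3)/(t + 7)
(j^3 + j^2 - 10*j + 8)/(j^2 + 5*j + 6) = (j^3 + j^2 - 10*j + 8)/(j^2 + 5*j + 6)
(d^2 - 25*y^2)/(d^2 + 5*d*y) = (d - 5*y)/d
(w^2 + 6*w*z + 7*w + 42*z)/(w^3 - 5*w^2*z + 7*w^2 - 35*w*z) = (-w - 6*z)/(w*(-w + 5*z))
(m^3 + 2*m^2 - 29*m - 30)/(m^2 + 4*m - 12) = (m^2 - 4*m - 5)/(m - 2)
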